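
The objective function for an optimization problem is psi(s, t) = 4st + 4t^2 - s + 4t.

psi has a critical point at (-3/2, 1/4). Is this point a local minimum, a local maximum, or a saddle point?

saddle point

The Hessian of psi is constant: H = [[0, 4], [4, 8]].
det(H) = 0·8 − 4² = -16.
Since det(H) < 0, H is indefinite and the critical point is a saddle point.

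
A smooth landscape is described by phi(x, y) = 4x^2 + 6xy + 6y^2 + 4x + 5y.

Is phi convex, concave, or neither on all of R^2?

convex

phi is quadratic, so its Hessian is the constant matrix H = [[8, 6], [6, 12]].
det(H) = 60, tr(H) = 20.
det(H) > 0 and tr(H) > 0, so H is positive definite everywhere: convex.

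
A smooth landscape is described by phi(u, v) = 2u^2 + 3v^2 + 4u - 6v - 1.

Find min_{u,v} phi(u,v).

phi(u,v) separates as P(u) + Q(v) − 1, so its minimum is min P + min Q − 1.
P'(u) = 4u + 4 vanishes at u ∈ {-1}; Q'(v) = 6v - 6 vanishes at v ∈ {1}.
Local minima of P (where P''>0): P(-1)=-2. Local minima of Q: Q(1)=-3.
So the global minimum of phi is P(-1) + Q(1) − 1 = -2 − 3 − 1 = -6, attained at (-1, 1).

-6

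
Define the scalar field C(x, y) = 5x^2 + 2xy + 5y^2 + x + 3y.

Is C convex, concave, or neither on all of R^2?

C is quadratic, so its Hessian is the constant matrix H = [[10, 2], [2, 10]].
det(H) = 96, tr(H) = 20.
det(H) > 0 and tr(H) > 0, so H is positive definite everywhere: convex.

convex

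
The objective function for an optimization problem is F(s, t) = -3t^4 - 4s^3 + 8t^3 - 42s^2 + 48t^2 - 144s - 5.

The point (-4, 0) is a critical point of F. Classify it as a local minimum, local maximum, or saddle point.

local minimum

The mixed partial ∂²F/∂s∂t is 0, so the Hessian at any point is diag(F_ss, F_tt) = diag(-12(2s + 7), 12(-3t^2 + 4t + 8)).
At (-4, 0): H = diag(12, 96).
Both eigenvalues are positive, so H is positive definite: a local minimum.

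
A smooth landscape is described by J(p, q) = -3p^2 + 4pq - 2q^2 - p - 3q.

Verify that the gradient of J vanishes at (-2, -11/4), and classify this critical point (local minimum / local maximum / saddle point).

local maximum

∇J = (-6p + 4q - 1, 4p - 4q - 3); substituting (-2, -11/4) gives ∇J = (0, 0), so (-2, -11/4) is indeed a critical point.
The Hessian of J is constant: H = [[-6, 4], [4, -4]].
det(H) = (-6)·(-4) − 4² = 8.
det(H) > 0 and tr(H) = -10 < 0, so H is negative definite and the point is a local maximum.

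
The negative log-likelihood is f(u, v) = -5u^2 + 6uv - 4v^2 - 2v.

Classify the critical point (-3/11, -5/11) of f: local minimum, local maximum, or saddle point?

local maximum

The Hessian of f is constant: H = [[-10, 6], [6, -8]].
det(H) = (-10)·(-8) − 6² = 44.
det(H) > 0 and tr(H) = -18 < 0, so H is negative definite and the point is a local maximum.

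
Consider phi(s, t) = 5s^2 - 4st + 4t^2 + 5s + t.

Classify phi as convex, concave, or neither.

phi is quadratic, so its Hessian is the constant matrix H = [[10, -4], [-4, 8]].
det(H) = 64, tr(H) = 18.
det(H) > 0 and tr(H) > 0, so H is positive definite everywhere: convex.

convex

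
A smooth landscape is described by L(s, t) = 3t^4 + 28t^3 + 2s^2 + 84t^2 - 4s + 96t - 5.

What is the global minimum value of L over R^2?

-71

L(s,t) separates as P(s) + Q(t) − 5, so its minimum is min P + min Q − 5.
P'(s) = 4s - 4 vanishes at s ∈ {1}; Q'(t) = 12(t + 1)(t + 2)(t + 4) vanishes at t ∈ {-4, -2, -1}.
Local minima of P (where P''>0): P(1)=-2. Local minima of Q: Q(-4)=-64, Q(-1)=-37.
So the global minimum of L is P(1) + Q(-4) − 5 = -2 − 64 − 5 = -71, attained at (1, -4).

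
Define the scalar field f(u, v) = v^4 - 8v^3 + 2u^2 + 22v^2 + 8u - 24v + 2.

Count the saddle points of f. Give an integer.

f separates as a function of u plus a function of v, so ∇f=0 decouples.
∂f/∂u = 4(u + 2) = 0 at u ∈ {-2}; ∂f/∂v = 4(v - 3)(v - 2)(v - 1) = 0 at v ∈ {1, 2, 3}.
The Hessian is diagonal: diag(f_uu, f_vv). Second derivatives: f_uu(-2)=4; f_vv(1)=8, f_vv(2)=-4, f_vv(3)=8.
Saddle points occur where the two diagonal entries have opposite signs: (-2, 2). Count: 1.

1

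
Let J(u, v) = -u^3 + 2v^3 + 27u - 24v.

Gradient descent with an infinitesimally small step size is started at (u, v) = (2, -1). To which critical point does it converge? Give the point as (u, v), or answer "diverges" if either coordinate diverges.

J is separable, so gradient descent decouples: u follows -∂J/∂u, v follows -∂J/∂v.
∂J/∂u = -3(u - 3)(u + 3); at u=2 this is 15, so u decreases.
∂J/∂v = 6(v - 2)(v + 2); at v=-1 this is -18, so v increases.
u converges to its nearest critical value -3 (a local min of the u-part); v converges to 2. The iterate converges to (-3, 2).

(-3, 2)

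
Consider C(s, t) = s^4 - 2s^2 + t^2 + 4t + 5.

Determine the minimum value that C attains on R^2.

C(s,t) separates as P(s) + Q(t) + 5, so its minimum is min P + min Q + 5.
P'(s) = 4s(s - 1)(s + 1) vanishes at s ∈ {-1, 0, 1}; Q'(t) = 2(t + 2) vanishes at t ∈ {-2}.
Local minima of P (where P''>0): P(-1)=-1, P(1)=-1. Local minima of Q: Q(-2)=-4.
So the global minimum of C is P(-1) + Q(-2) + 5 = -1 − 4 + 5 = 0, attained at (-1, -2).

0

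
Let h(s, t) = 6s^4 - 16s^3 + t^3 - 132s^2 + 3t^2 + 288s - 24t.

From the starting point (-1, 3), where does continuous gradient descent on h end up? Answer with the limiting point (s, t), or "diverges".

(-3, 2)

h is separable, so gradient descent decouples: s follows -∂h/∂s, t follows -∂h/∂t.
∂h/∂s = 24(s - 4)(s - 1)(s + 3); at s=-1 this is 480, so s decreases.
∂h/∂t = 3(t - 2)(t + 4); at t=3 this is 21, so t decreases.
s converges to its nearest critical value -3 (a local min of the s-part); t converges to 2. The iterate converges to (-3, 2).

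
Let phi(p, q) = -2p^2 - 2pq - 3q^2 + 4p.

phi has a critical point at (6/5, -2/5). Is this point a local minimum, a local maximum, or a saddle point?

The Hessian of phi is constant: H = [[-4, -2], [-2, -6]].
det(H) = (-4)·(-6) − (-2)² = 20.
det(H) > 0 and tr(H) = -10 < 0, so H is negative definite and the point is a local maximum.

local maximum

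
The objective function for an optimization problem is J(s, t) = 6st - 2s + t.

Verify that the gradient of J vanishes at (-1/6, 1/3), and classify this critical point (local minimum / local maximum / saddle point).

saddle point

∇J = (6t - 2, 6s + 1); substituting (-1/6, 1/3) gives ∇J = (0, 0), so (-1/6, 1/3) is indeed a critical point.
The Hessian of J is constant: H = [[0, 6], [6, 0]].
det(H) = 0·0 − 6² = -36.
Since det(H) < 0, H is indefinite and the critical point is a saddle point.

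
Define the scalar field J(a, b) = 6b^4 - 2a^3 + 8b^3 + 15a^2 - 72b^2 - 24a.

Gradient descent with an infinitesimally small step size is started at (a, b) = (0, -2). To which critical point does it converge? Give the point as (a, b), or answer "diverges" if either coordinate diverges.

(1, -3)

J is separable, so gradient descent decouples: a follows -∂J/∂a, b follows -∂J/∂b.
∂J/∂a = -6(a - 4)(a - 1); at a=0 this is -24, so a increases.
∂J/∂b = 24b(b - 2)(b + 3); at b=-2 this is 192, so b decreases.
a converges to its nearest critical value 1 (a local min of the a-part); b converges to -3. The iterate converges to (1, -3).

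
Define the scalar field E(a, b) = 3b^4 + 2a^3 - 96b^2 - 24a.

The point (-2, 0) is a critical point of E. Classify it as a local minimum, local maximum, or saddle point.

The mixed partial ∂²E/∂a∂b is 0, so the Hessian at any point is diag(E_aa, E_bb) = diag(12a, 12(3b^2 - 16)).
At (-2, 0): H = diag(-24, -192).
Both eigenvalues are negative, so H is negative definite: a local maximum.

local maximum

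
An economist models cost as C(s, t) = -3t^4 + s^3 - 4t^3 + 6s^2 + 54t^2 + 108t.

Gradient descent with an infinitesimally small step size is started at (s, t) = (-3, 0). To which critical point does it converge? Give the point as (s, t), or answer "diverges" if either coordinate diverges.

(0, -1)

C is separable, so gradient descent decouples: s follows -∂C/∂s, t follows -∂C/∂t.
∂C/∂s = 3s(s + 4); at s=-3 this is -9, so s increases.
∂C/∂t = -12(t - 3)(t + 1)(t + 3); at t=0 this is 108, so t decreases.
s converges to its nearest critical value 0 (a local min of the s-part); t converges to -1. The iterate converges to (0, -1).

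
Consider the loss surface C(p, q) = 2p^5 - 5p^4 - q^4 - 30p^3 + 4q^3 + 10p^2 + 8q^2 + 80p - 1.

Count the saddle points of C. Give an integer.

C separates as a function of p plus a function of q, so ∇C=0 decouples.
∂C/∂p = 10(p - 4)(p - 1)(p + 1)(p + 2) = 0 at p ∈ {-2, -1, 1, 4}; ∂C/∂q = -4q(q - 4)(q + 1) = 0 at q ∈ {-1, 0, 4}.
The Hessian is diagonal: diag(C_pp, C_qq). Second derivatives: C_pp(-2)=-180, C_pp(-1)=100, C_pp(1)=-180, C_pp(4)=900; C_qq(-1)=-20, C_qq(0)=16, C_qq(4)=-80.
Saddle points occur where the two diagonal entries have opposite signs: (-2, 0), (-1, -1), (-1, 4), (1, 0), (4, -1), (4, 4). Count: 6.

6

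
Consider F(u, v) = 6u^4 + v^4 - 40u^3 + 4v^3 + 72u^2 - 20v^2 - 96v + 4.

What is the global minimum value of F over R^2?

-275

F(u,v) separates as P(u) + Q(v) + 4, so its minimum is min P + min Q + 4.
P'(u) = 24u(u - 3)(u - 2) vanishes at u ∈ {0, 2, 3}; Q'(v) = 4(v - 3)(v + 2)(v + 4) vanishes at v ∈ {-4, -2, 3}.
Local minima of P (where P''>0): P(0)=0, P(3)=54. Local minima of Q: Q(-4)=64, Q(3)=-279.
So the global minimum of F is P(0) + Q(3) + 4 = 0 − 279 + 4 = -275, attained at (0, 3).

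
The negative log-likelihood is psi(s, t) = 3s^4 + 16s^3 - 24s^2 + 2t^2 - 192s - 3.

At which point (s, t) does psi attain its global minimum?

psi(s,t) separates as P(s) + Q(t) − 3, so its minimum is min P + min Q − 3.
P'(s) = 12(s - 2)(s + 2)(s + 4) vanishes at s ∈ {-4, -2, 2}; Q'(t) = 4t vanishes at t ∈ {0}.
Local minima of P (where P''>0): P(-4)=128, P(2)=-304. Local minima of Q: Q(0)=0.
So the global minimum of psi is P(2) + Q(0) − 3 = -304 + 0 − 3 = -307, attained at (2, 0).

(2, 0)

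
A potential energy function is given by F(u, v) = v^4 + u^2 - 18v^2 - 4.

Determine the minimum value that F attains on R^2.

-85

F(u,v) separates as P(u) + Q(v) − 4, so its minimum is min P + min Q − 4.
P'(u) = 2u vanishes at u ∈ {0}; Q'(v) = 4v(v - 3)(v + 3) vanishes at v ∈ {-3, 0, 3}.
Local minima of P (where P''>0): P(0)=0. Local minima of Q: Q(-3)=-81, Q(3)=-81.
So the global minimum of F is P(0) + Q(-3) − 4 = 0 − 81 − 4 = -85, attained at (0, -3).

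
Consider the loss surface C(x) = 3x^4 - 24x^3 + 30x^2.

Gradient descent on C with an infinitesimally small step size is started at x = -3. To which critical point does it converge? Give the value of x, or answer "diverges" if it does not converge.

0

C'(x) = 12x(x - 5)(x - 1), so C'(-3) = -1152.
Gradient descent moves in the -C' direction, i.e. x is increasing.
The nearest critical point in that direction is x = 0, where C'' = 60 > 0 (a local minimum). The iterate converges there.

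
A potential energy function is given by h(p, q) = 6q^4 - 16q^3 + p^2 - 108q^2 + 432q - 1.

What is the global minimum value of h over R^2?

h(p,q) separates as A(p) + B(q) − 1, so its minimum is min A + min B − 1.
A'(p) = 2p vanishes at p ∈ {0}; B'(q) = 24(q - 3)(q - 2)(q + 3) vanishes at q ∈ {-3, 2, 3}.
Local minima of A (where A''>0): A(0)=0. Local minima of B: B(-3)=-1350, B(3)=378.
So the global minimum of h is A(0) + B(-3) − 1 = 0 − 1350 − 1 = -1351, attained at (0, -3).

-1351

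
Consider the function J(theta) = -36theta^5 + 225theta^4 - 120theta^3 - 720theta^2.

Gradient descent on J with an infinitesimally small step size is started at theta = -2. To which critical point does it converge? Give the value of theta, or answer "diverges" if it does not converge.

J'(theta) = -180theta(theta - 4)(theta - 2)(theta + 1), so J'(-2) = -8640.
Gradient descent moves in the -J' direction, i.e. theta is increasing.
The nearest critical point in that direction is theta = -1, where J'' = 2700 > 0 (a local minimum). The iterate converges there.

-1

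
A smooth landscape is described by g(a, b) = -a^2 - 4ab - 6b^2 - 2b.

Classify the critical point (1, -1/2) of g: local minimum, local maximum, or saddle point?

The Hessian of g is constant: H = [[-2, -4], [-4, -12]].
det(H) = (-2)·(-12) − (-4)² = 8.
det(H) > 0 and tr(H) = -14 < 0, so H is negative definite and the point is a local maximum.

local maximum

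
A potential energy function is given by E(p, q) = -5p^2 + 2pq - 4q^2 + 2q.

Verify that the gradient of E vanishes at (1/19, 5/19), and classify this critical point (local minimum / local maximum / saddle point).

∇E = (-10p + 2q, 2p - 8q + 2); substituting (1/19, 5/19) gives ∇E = (0, 0), so (1/19, 5/19) is indeed a critical point.
The Hessian of E is constant: H = [[-10, 2], [2, -8]].
det(H) = (-10)·(-8) − 2² = 76.
det(H) > 0 and tr(H) = -18 < 0, so H is negative definite and the point is a local maximum.

local maximum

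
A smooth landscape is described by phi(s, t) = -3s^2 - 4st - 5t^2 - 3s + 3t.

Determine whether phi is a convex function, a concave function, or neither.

concave

phi is quadratic, so its Hessian is the constant matrix H = [[-6, -4], [-4, -10]].
det(H) = 44, tr(H) = -16.
det(H) > 0 and tr(H) < 0, so H is negative definite everywhere: concave.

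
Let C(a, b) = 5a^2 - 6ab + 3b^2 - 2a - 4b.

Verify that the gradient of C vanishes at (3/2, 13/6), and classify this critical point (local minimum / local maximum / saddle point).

local minimum

∇C = (10a - 6b - 2, -6a + 6b - 4); substituting (3/2, 13/6) gives ∇C = (0, 0), so (3/2, 13/6) is indeed a critical point.
The Hessian of C is constant: H = [[10, -6], [-6, 6]].
det(H) = 10·6 − (-6)² = 24.
det(H) > 0 and tr(H) = 16 > 0, so H is positive definite and the point is a local minimum.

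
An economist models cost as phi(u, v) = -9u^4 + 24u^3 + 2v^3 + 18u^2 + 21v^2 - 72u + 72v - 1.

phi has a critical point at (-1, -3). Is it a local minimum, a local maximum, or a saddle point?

The mixed partial ∂²phi/∂u∂v is 0, so the Hessian at any point is diag(phi_uu, phi_vv) = diag(36(-3u^2 + 4u + 1), 6(2v + 7)).
At (-1, -3): H = diag(-216, 6).
The eigenvalues have opposite signs, so H is indefinite: a saddle point.

saddle point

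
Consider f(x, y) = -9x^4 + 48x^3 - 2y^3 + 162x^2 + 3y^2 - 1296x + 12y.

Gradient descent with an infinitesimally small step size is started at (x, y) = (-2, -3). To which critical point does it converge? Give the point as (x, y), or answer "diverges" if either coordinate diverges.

f is separable, so gradient descent decouples: x follows -∂f/∂x, y follows -∂f/∂y.
∂f/∂x = -36(x - 4)(x - 3)(x + 3); at x=-2 this is -1080, so x increases.
∂f/∂y = -6(y - 2)(y + 1); at y=-3 this is -60, so y increases.
x converges to its nearest critical value 3 (a local min of the x-part); y converges to -1. The iterate converges to (3, -1).

(3, -1)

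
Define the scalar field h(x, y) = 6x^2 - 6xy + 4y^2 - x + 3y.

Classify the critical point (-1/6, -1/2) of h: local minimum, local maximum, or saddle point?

local minimum

The Hessian of h is constant: H = [[12, -6], [-6, 8]].
det(H) = 12·8 − (-6)² = 60.
det(H) > 0 and tr(H) = 20 > 0, so H is positive definite and the point is a local minimum.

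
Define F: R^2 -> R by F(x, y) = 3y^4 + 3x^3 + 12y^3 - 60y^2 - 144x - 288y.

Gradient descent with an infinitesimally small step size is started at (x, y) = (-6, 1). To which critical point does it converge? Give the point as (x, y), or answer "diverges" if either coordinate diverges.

diverges

F is separable, so gradient descent decouples: x follows -∂F/∂x, y follows -∂F/∂y.
∂F/∂x = 9(x - 4)(x + 4); at x=-6 this is 180, so x decreases.
∂F/∂y = 12(y - 3)(y + 2)(y + 4); at y=1 this is -360, so y increases.
The x-coordinate has no critical point in that direction and runs off to infinity.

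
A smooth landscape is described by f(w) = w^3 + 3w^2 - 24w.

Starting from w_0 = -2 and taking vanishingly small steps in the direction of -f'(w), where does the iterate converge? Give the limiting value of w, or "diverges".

2

f'(w) = 3(w - 2)(w + 4), so f'(-2) = -24.
Gradient descent moves in the -f' direction, i.e. w is increasing.
The nearest critical point in that direction is w = 2, where f'' = 18 > 0 (a local minimum). The iterate converges there.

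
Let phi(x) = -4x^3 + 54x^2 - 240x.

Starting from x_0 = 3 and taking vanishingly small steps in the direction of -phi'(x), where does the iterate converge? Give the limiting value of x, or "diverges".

4

phi'(x) = -12(x - 5)(x - 4), so phi'(3) = -24.
Gradient descent moves in the -phi' direction, i.e. x is increasing.
The nearest critical point in that direction is x = 4, where phi'' = 12 > 0 (a local minimum). The iterate converges there.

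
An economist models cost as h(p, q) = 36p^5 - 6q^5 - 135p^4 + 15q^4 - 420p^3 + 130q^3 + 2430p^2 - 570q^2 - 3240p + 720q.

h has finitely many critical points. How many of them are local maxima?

4

h separates as a function of p plus a function of q, so ∇h=0 decouples.
∂h/∂p = 180(p - 3)(p - 2)(p - 1)(p + 3) = 0 at p ∈ {-3, 1, 2, 3}; ∂h/∂q = -30(q - 3)(q - 2)(q - 1)(q + 4) = 0 at q ∈ {-4, 1, 2, 3}.
The Hessian is diagonal: diag(h_pp, h_qq). Second derivatives: h_pp(-3)=-21600, h_pp(1)=1440, h_pp(2)=-900, h_pp(3)=2160; h_qq(-4)=6300, h_qq(1)=-300, h_qq(2)=180, h_qq(3)=-420.
Local maxima occur where both diagonal entries negative: (-3, 1), (-3, 3), (2, 1), (2, 3). Count: 4.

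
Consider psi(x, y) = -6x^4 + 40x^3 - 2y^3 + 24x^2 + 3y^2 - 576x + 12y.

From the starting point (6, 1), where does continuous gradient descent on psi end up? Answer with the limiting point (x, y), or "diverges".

diverges

psi is separable, so gradient descent decouples: x follows -∂psi/∂x, y follows -∂psi/∂y.
∂psi/∂x = -24(x - 4)(x - 3)(x + 2); at x=6 this is -1152, so x increases.
∂psi/∂y = -6(y - 2)(y + 1); at y=1 this is 12, so y decreases.
The x-coordinate has no critical point in that direction and runs off to infinity.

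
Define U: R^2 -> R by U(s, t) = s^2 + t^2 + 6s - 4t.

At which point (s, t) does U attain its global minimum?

U(s,t) separates as P(s) + Q(t), so its minimum is min P + min Q.
P'(s) = 2s + 6 vanishes at s ∈ {-3}; Q'(t) = 2(t - 2) vanishes at t ∈ {2}.
Local minima of P (where P''>0): P(-3)=-9. Local minima of Q: Q(2)=-4.
So the global minimum of U is P(-3) + Q(2) = -9 − 4 = -13, attained at (-3, 2).

(-3, 2)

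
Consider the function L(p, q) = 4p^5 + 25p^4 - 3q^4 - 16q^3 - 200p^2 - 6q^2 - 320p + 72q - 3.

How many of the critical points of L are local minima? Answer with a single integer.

2

L separates as a function of p plus a function of q, so ∇L=0 decouples.
∂L/∂p = 20(p - 2)(p + 1)(p + 2)(p + 4) = 0 at p ∈ {-4, -2, -1, 2}; ∂L/∂q = -12(q - 1)(q + 2)(q + 3) = 0 at q ∈ {-3, -2, 1}.
The Hessian is diagonal: diag(L_pp, L_qq). Second derivatives: L_pp(-4)=-720, L_pp(-2)=160, L_pp(-1)=-180, L_pp(2)=1440; L_qq(-3)=-48, L_qq(-2)=36, L_qq(1)=-144.
Local minima occur where both diagonal entries positive: (-2, -2), (2, -2). Count: 2.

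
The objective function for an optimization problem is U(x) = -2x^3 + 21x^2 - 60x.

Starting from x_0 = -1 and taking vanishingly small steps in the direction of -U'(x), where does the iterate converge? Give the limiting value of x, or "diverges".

U'(x) = -6(x - 5)(x - 2), so U'(-1) = -108.
Gradient descent moves in the -U' direction, i.e. x is increasing.
The nearest critical point in that direction is x = 2, where U'' = 18 > 0 (a local minimum). The iterate converges there.

2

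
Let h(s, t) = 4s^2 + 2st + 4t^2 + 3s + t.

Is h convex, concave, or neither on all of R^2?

h is quadratic, so its Hessian is the constant matrix H = [[8, 2], [2, 8]].
det(H) = 60, tr(H) = 16.
det(H) > 0 and tr(H) > 0, so H is positive definite everywhere: convex.

convex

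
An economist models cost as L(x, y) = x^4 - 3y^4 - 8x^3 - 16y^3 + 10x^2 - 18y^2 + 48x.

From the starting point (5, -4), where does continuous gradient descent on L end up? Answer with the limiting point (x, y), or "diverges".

L is separable, so gradient descent decouples: x follows -∂L/∂x, y follows -∂L/∂y.
∂L/∂x = 4(x - 4)(x - 3)(x + 1); at x=5 this is 48, so x decreases.
∂L/∂y = -12y(y + 1)(y + 3); at y=-4 this is 144, so y decreases.
The y-coordinate has no critical point in that direction and runs off to infinity.

diverges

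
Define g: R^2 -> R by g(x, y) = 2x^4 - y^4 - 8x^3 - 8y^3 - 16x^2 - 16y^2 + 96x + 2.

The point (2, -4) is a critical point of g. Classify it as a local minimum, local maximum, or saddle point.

The mixed partial ∂²g/∂x∂y is 0, so the Hessian at any point is diag(g_xx, g_yy) = diag(8(3x^2 - 6x - 4), -4(3y^2 + 12y + 8)).
At (2, -4): H = diag(-32, -32).
Both eigenvalues are negative, so H is negative definite: a local maximum.

local maximum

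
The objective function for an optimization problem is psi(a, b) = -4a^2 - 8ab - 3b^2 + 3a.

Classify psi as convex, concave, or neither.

psi is quadratic, so its Hessian is the constant matrix H = [[-8, -8], [-8, -6]].
det(H) = -16, tr(H) = -14.
det(H) < 0, so H is indefinite: neither convex nor concave.

neither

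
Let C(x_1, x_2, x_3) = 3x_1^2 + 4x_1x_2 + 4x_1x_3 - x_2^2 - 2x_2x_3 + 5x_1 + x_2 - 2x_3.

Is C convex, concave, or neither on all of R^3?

C is quadratic, so its Hessian is the constant matrix H = [[6, 4, 4], [4, -2, -2], [4, -2, 0]].
Leading principal minors: 6, -28, -56.
Neither pattern holds ⇒ H is indefinite ⇒ neither convex nor concave.

neither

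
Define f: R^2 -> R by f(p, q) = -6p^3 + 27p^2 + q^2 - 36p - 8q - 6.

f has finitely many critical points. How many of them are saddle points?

1

f separates as a function of p plus a function of q, so ∇f=0 decouples.
∂f/∂p = -18(p - 2)(p - 1) = 0 at p ∈ {1, 2}; ∂f/∂q = 2(q - 4) = 0 at q ∈ {4}.
The Hessian is diagonal: diag(f_pp, f_qq). Second derivatives: f_pp(1)=18, f_pp(2)=-18; f_qq(4)=2.
Saddle points occur where the two diagonal entries have opposite signs: (2, 4). Count: 1.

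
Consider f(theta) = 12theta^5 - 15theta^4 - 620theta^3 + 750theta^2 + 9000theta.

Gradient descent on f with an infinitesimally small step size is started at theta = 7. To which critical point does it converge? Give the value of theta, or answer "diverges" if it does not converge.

f'(theta) = 60(theta - 5)(theta - 3)(theta + 2)(theta + 5), so f'(7) = 51840.
Gradient descent moves in the -f' direction, i.e. theta is decreasing.
The nearest critical point in that direction is theta = 5, where f'' = 8400 > 0 (a local minimum). The iterate converges there.

5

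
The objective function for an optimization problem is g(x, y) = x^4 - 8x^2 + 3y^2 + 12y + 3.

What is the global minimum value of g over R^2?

g(x,y) separates as P(x) + Q(y) + 3, so its minimum is min P + min Q + 3.
P'(x) = 4x(x - 2)(x + 2) vanishes at x ∈ {-2, 0, 2}; Q'(y) = 6y + 12 vanishes at y ∈ {-2}.
Local minima of P (where P''>0): P(-2)=-16, P(2)=-16. Local minima of Q: Q(-2)=-12.
So the global minimum of g is P(-2) + Q(-2) + 3 = -16 − 12 + 3 = -25, attained at (-2, -2).

-25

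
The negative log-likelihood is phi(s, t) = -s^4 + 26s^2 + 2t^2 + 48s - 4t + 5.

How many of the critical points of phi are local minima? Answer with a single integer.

1

phi separates as a function of s plus a function of t, so ∇phi=0 decouples.
∂phi/∂s = -4(s - 4)(s + 1)(s + 3) = 0 at s ∈ {-3, -1, 4}; ∂phi/∂t = 4(t - 1) = 0 at t ∈ {1}.
The Hessian is diagonal: diag(phi_ss, phi_tt). Second derivatives: phi_ss(-3)=-56, phi_ss(-1)=40, phi_ss(4)=-140; phi_tt(1)=4.
Local minima occur where both diagonal entries positive: (-1, 1). Count: 1.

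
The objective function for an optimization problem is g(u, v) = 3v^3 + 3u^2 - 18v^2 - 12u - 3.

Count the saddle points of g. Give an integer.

1

g separates as a function of u plus a function of v, so ∇g=0 decouples.
∂g/∂u = 6(u - 2) = 0 at u ∈ {2}; ∂g/∂v = 9v(v - 4) = 0 at v ∈ {0, 4}.
The Hessian is diagonal: diag(g_uu, g_vv). Second derivatives: g_uu(2)=6; g_vv(0)=-36, g_vv(4)=36.
Saddle points occur where the two diagonal entries have opposite signs: (2, 0). Count: 1.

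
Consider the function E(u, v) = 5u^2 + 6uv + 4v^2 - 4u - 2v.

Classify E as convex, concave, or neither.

convex

E is quadratic, so its Hessian is the constant matrix H = [[10, 6], [6, 8]].
det(H) = 44, tr(H) = 18.
det(H) > 0 and tr(H) > 0, so H is positive definite everywhere: convex.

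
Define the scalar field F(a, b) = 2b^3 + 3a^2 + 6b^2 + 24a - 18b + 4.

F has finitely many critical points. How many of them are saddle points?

1

F separates as a function of a plus a function of b, so ∇F=0 decouples.
∂F/∂a = 6(a + 4) = 0 at a ∈ {-4}; ∂F/∂b = 6(b - 1)(b + 3) = 0 at b ∈ {-3, 1}.
The Hessian is diagonal: diag(F_aa, F_bb). Second derivatives: F_aa(-4)=6; F_bb(-3)=-24, F_bb(1)=24.
Saddle points occur where the two diagonal entries have opposite signs: (-4, -3). Count: 1.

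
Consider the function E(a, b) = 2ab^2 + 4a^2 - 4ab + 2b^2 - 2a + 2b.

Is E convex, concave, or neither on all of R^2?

The term 2ab^2 is cubic, so the Hessian is not constant.
∂²E/∂b² = 4a + 4, which takes both signs as a varies (negative for sufficiently negative a). A diagonal entry of the Hessian changing sign means the Hessian is neither positive- nor negative-semidefinite on all of R^2.

neither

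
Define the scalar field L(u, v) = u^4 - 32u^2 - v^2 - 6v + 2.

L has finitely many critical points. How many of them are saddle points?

2

L separates as a function of u plus a function of v, so ∇L=0 decouples.
∂L/∂u = 4u(u - 4)(u + 4) = 0 at u ∈ {-4, 0, 4}; ∂L/∂v = -2(v + 3) = 0 at v ∈ {-3}.
The Hessian is diagonal: diag(L_uu, L_vv). Second derivatives: L_uu(-4)=128, L_uu(0)=-64, L_uu(4)=128; L_vv(-3)=-2.
Saddle points occur where the two diagonal entries have opposite signs: (-4, -3), (4, -3). Count: 2.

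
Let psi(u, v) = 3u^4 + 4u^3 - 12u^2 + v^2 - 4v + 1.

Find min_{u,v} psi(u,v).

-35

psi(u,v) separates as P(u) + Q(v) + 1, so its minimum is min P + min Q + 1.
P'(u) = 12u(u - 1)(u + 2) vanishes at u ∈ {-2, 0, 1}; Q'(v) = 2v - 4 vanishes at v ∈ {2}.
Local minima of P (where P''>0): P(-2)=-32, P(1)=-5. Local minima of Q: Q(2)=-4.
So the global minimum of psi is P(-2) + Q(2) + 1 = -32 − 4 + 1 = -35, attained at (-2, 2).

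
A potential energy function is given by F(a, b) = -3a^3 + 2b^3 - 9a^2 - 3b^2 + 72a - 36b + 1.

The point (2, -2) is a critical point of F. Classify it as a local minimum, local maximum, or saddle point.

The mixed partial ∂²F/∂a∂b is 0, so the Hessian at any point is diag(F_aa, F_bb) = diag(-18(a + 1), 6(2b - 1)).
At (2, -2): H = diag(-54, -30).
Both eigenvalues are negative, so H is negative definite: a local maximum.

local maximum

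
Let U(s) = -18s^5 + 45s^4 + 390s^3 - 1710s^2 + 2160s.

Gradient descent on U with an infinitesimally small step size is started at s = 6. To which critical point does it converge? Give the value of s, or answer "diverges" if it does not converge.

U'(s) = -90(s - 3)(s - 2)(s - 1)(s + 4), so U'(6) = -54000.
Gradient descent moves in the -U' direction, i.e. s is increasing.
There is no critical point above s=6, and U' keeps the same sign, so the iterate runs off to +∞.

diverges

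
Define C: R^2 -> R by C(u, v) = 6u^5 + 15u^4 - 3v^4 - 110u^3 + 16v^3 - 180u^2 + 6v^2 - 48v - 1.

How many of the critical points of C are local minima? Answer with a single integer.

2

C separates as a function of u plus a function of v, so ∇C=0 decouples.
∂C/∂u = 30u(u - 3)(u + 1)(u + 4) = 0 at u ∈ {-4, -1, 0, 3}; ∂C/∂v = -12(v - 4)(v - 1)(v + 1) = 0 at v ∈ {-1, 1, 4}.
The Hessian is diagonal: diag(C_uu, C_vv). Second derivatives: C_uu(-4)=-2520, C_uu(-1)=360, C_uu(0)=-360, C_uu(3)=2520; C_vv(-1)=-120, C_vv(1)=72, C_vv(4)=-180.
Local minima occur where both diagonal entries positive: (-1, 1), (3, 1). Count: 2.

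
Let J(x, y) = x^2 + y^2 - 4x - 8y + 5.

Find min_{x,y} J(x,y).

J(x,y) separates as P(x) + Q(y) + 5, so its minimum is min P + min Q + 5.
P'(x) = 2x - 4 vanishes at x ∈ {2}; Q'(y) = 2y - 8 vanishes at y ∈ {4}.
Local minima of P (where P''>0): P(2)=-4. Local minima of Q: Q(4)=-16.
So the global minimum of J is P(2) + Q(4) + 5 = -4 − 16 + 5 = -15, attained at (2, 4).

-15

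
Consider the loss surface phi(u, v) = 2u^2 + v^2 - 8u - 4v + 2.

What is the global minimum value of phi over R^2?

phi(u,v) separates as P(u) + Q(v) + 2, so its minimum is min P + min Q + 2.
P'(u) = 4u - 8 vanishes at u ∈ {2}; Q'(v) = 2v - 4 vanishes at v ∈ {2}.
Local minima of P (where P''>0): P(2)=-8. Local minima of Q: Q(2)=-4.
So the global minimum of phi is P(2) + Q(2) + 2 = -8 − 4 + 2 = -10, attained at (2, 2).

-10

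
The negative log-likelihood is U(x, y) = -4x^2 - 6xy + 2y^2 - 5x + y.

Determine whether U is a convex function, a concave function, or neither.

neither

U is quadratic, so its Hessian is the constant matrix H = [[-8, -6], [-6, 4]].
det(H) = -68, tr(H) = -4.
det(H) < 0, so H is indefinite: neither convex nor concave.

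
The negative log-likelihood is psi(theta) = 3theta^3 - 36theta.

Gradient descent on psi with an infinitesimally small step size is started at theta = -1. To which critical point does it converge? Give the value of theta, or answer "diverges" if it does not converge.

2

psi'(theta) = 9(theta - 2)(theta + 2), so psi'(-1) = -27.
Gradient descent moves in the -psi' direction, i.e. theta is increasing.
The nearest critical point in that direction is theta = 2, where psi'' = 36 > 0 (a local minimum). The iterate converges there.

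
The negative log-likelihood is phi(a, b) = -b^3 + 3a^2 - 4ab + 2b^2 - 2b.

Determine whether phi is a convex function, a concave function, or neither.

The term -b^3 is cubic, so the Hessian is not constant.
∂²phi/∂b² = -6b + 4, which takes both signs as b varies (negative for sufficiently large b). A diagonal entry of the Hessian changing sign means the Hessian is neither positive- nor negative-semidefinite on all of R^2.

neither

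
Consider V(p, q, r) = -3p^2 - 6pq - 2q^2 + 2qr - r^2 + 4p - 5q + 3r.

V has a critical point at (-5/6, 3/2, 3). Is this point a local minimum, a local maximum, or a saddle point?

The Hessian is constant: H = [[-6, -6, 0], [-6, -4, 2], [0, 2, -2]].
Leading principal minors: Δ₁ = -6, Δ₂ = -12, Δ₃ = 48.
The minors fit neither the all-positive nor the alternating-sign pattern, so H is indefinite: a saddle point.

saddle point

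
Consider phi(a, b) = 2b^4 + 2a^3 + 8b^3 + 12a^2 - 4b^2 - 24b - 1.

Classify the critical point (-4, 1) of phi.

The mixed partial ∂²phi/∂a∂b is 0, so the Hessian at any point is diag(phi_aa, phi_bb) = diag(12(a + 2), 8(3b^2 + 6b - 1)).
At (-4, 1): H = diag(-24, 64).
The eigenvalues have opposite signs, so H is indefinite: a saddle point.

saddle point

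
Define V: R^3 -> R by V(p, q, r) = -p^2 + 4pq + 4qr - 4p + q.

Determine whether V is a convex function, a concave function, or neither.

V is quadratic, so its Hessian is the constant matrix H = [[-2, 4, 0], [4, 0, 4], [0, 4, 0]].
Leading principal minors: -2, -16, 32.
Neither pattern holds ⇒ H is indefinite ⇒ neither convex nor concave.

neither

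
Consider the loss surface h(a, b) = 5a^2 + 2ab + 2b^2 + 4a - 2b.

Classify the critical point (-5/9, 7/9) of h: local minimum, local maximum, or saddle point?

The Hessian of h is constant: H = [[10, 2], [2, 4]].
det(H) = 10·4 − 2² = 36.
det(H) > 0 and tr(H) = 14 > 0, so H is positive definite and the point is a local minimum.

local minimum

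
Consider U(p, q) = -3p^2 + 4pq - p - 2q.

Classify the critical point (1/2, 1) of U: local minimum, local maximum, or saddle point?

The Hessian of U is constant: H = [[-6, 4], [4, 0]].
det(H) = (-6)·0 − 4² = -16.
Since det(H) < 0, H is indefinite and the critical point is a saddle point.

saddle point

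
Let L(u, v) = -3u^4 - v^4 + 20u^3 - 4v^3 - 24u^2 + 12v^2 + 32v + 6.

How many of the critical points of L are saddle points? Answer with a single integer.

L separates as a function of u plus a function of v, so ∇L=0 decouples.
∂L/∂u = -12u(u - 4)(u - 1) = 0 at u ∈ {0, 1, 4}; ∂L/∂v = -4(v - 2)(v + 1)(v + 4) = 0 at v ∈ {-4, -1, 2}.
The Hessian is diagonal: diag(L_uu, L_vv). Second derivatives: L_uu(0)=-48, L_uu(1)=36, L_uu(4)=-144; L_vv(-4)=-72, L_vv(-1)=36, L_vv(2)=-72.
Saddle points occur where the two diagonal entries have opposite signs: (0, -1), (1, -4), (1, 2), (4, -1). Count: 4.

4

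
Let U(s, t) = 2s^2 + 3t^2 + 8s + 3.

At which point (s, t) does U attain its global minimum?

(-2, 0)

U(s,t) separates as P(s) + Q(t) + 3, so its minimum is min P + min Q + 3.
P'(s) = 4s + 8 vanishes at s ∈ {-2}; Q'(t) = 6t vanishes at t ∈ {0}.
Local minima of P (where P''>0): P(-2)=-8. Local minima of Q: Q(0)=0.
So the global minimum of U is P(-2) + Q(0) + 3 = -8 + 0 + 3 = -5, attained at (-2, 0).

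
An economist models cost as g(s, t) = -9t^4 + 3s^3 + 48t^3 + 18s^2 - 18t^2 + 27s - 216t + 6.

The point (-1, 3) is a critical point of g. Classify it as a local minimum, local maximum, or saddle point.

The mixed partial ∂²g/∂s∂t is 0, so the Hessian at any point is diag(g_ss, g_tt) = diag(18(s + 2), 36(-3t^2 + 8t - 1)).
At (-1, 3): H = diag(18, -144).
The eigenvalues have opposite signs, so H is indefinite: a saddle point.

saddle point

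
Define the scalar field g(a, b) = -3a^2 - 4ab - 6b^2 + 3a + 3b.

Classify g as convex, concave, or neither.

concave

g is quadratic, so its Hessian is the constant matrix H = [[-6, -4], [-4, -12]].
det(H) = 56, tr(H) = -18.
det(H) > 0 and tr(H) < 0, so H is negative definite everywhere: concave.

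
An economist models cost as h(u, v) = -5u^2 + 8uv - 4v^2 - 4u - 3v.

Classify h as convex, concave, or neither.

concave

h is quadratic, so its Hessian is the constant matrix H = [[-10, 8], [8, -8]].
det(H) = 16, tr(H) = -18.
det(H) > 0 and tr(H) < 0, so H is negative definite everywhere: concave.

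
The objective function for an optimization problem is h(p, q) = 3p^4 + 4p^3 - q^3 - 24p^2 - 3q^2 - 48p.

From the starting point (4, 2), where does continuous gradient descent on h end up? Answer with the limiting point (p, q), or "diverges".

h is separable, so gradient descent decouples: p follows -∂h/∂p, q follows -∂h/∂q.
∂h/∂p = 12(p - 2)(p + 1)(p + 2); at p=4 this is 720, so p decreases.
∂h/∂q = -3q(q + 2); at q=2 this is -24, so q increases.
The q-coordinate has no critical point in that direction and runs off to infinity.

diverges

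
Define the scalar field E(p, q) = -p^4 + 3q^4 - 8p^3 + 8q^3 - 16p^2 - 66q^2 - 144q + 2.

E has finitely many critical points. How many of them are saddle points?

E separates as a function of p plus a function of q, so ∇E=0 decouples.
∂E/∂p = -4p(p + 2)(p + 4) = 0 at p ∈ {-4, -2, 0}; ∂E/∂q = 12(q - 3)(q + 1)(q + 4) = 0 at q ∈ {-4, -1, 3}.
The Hessian is diagonal: diag(E_pp, E_qq). Second derivatives: E_pp(-4)=-32, E_pp(-2)=16, E_pp(0)=-32; E_qq(-4)=252, E_qq(-1)=-144, E_qq(3)=336.
Saddle points occur where the two diagonal entries have opposite signs: (-4, -4), (-4, 3), (-2, -1), (0, -4), (0, 3). Count: 5.

5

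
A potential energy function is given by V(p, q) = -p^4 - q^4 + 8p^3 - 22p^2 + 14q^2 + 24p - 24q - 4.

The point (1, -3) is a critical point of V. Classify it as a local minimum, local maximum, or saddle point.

local maximum

The mixed partial ∂²V/∂p∂q is 0, so the Hessian at any point is diag(V_pp, V_qq) = diag(4(-3p^2 + 12p - 11), 4(-3q^2 + 7)).
At (1, -3): H = diag(-8, -80).
Both eigenvalues are negative, so H is negative definite: a local maximum.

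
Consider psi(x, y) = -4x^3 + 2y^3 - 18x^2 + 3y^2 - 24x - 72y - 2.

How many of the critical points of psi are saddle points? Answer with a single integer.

2

psi separates as a function of x plus a function of y, so ∇psi=0 decouples.
∂psi/∂x = -12(x + 1)(x + 2) = 0 at x ∈ {-2, -1}; ∂psi/∂y = 6(y - 3)(y + 4) = 0 at y ∈ {-4, 3}.
The Hessian is diagonal: diag(psi_xx, psi_yy). Second derivatives: psi_xx(-2)=12, psi_xx(-1)=-12; psi_yy(-4)=-42, psi_yy(3)=42.
Saddle points occur where the two diagonal entries have opposite signs: (-2, -4), (-1, 3). Count: 2.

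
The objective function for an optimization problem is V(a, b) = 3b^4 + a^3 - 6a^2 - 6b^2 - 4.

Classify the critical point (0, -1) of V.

The mixed partial ∂²V/∂a∂b is 0, so the Hessian at any point is diag(V_aa, V_bb) = diag(6(a - 2), 12(3b^2 - 1)).
At (0, -1): H = diag(-12, 24).
The eigenvalues have opposite signs, so H is indefinite: a saddle point.

saddle point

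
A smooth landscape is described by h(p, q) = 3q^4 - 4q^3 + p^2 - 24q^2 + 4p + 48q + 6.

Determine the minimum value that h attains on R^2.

h(p,q) separates as A(p) + B(q) + 6, so its minimum is min A + min B + 6.
A'(p) = 2p + 4 vanishes at p ∈ {-2}; B'(q) = 12(q - 2)(q - 1)(q + 2) vanishes at q ∈ {-2, 1, 2}.
Local minima of A (where A''>0): A(-2)=-4. Local minima of B: B(-2)=-112, B(2)=16.
So the global minimum of h is A(-2) + B(-2) + 6 = -4 − 112 + 6 = -110, attained at (-2, -2).

-110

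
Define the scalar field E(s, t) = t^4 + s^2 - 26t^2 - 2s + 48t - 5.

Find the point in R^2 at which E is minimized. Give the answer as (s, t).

(1, -4)

E(s,t) separates as P(s) + Q(t) − 5, so its minimum is min P + min Q − 5.
P'(s) = 2s - 2 vanishes at s ∈ {1}; Q'(t) = 4(t - 3)(t - 1)(t + 4) vanishes at t ∈ {-4, 1, 3}.
Local minima of P (where P''>0): P(1)=-1. Local minima of Q: Q(-4)=-352, Q(3)=-9.
So the global minimum of E is P(1) + Q(-4) − 5 = -1 − 352 − 5 = -358, attained at (1, -4).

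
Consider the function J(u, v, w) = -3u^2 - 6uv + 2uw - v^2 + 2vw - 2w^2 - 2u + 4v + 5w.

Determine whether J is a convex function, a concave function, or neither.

neither

J is quadratic, so its Hessian is the constant matrix H = [[-6, -6, 2], [-6, -2, 2], [2, 2, -4]].
Leading principal minors: -6, -24, 80.
Neither pattern holds ⇒ H is indefinite ⇒ neither convex nor concave.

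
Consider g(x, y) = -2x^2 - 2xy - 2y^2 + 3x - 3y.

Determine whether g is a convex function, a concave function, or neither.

g is quadratic, so its Hessian is the constant matrix H = [[-4, -2], [-2, -4]].
det(H) = 12, tr(H) = -8.
det(H) > 0 and tr(H) < 0, so H is negative definite everywhere: concave.

concave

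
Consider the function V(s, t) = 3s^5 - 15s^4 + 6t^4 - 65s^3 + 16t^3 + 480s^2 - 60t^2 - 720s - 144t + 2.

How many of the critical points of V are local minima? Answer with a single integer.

V separates as a function of s plus a function of t, so ∇V=0 decouples.
∂V/∂s = 15(s - 4)(s - 3)(s - 1)(s + 4) = 0 at s ∈ {-4, 1, 3, 4}; ∂V/∂t = 24(t - 2)(t + 1)(t + 3) = 0 at t ∈ {-3, -1, 2}.
The Hessian is diagonal: diag(V_ss, V_tt). Second derivatives: V_ss(-4)=-4200, V_ss(1)=450, V_ss(3)=-210, V_ss(4)=360; V_tt(-3)=240, V_tt(-1)=-144, V_tt(2)=360.
Local minima occur where both diagonal entries positive: (1, -3), (1, 2), (4, -3), (4, 2). Count: 4.

4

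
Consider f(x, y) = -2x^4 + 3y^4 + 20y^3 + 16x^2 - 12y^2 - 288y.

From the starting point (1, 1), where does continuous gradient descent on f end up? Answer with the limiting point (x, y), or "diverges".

f is separable, so gradient descent decouples: x follows -∂f/∂x, y follows -∂f/∂y.
∂f/∂x = -8x(x - 2)(x + 2); at x=1 this is 24, so x decreases.
∂f/∂y = 12(y - 2)(y + 3)(y + 4); at y=1 this is -240, so y increases.
x converges to its nearest critical value 0 (a local min of the x-part); y converges to 2. The iterate converges to (0, 2).

(0, 2)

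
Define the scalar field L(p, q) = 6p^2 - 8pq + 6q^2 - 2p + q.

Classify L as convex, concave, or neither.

L is quadratic, so its Hessian is the constant matrix H = [[12, -8], [-8, 12]].
det(H) = 80, tr(H) = 24.
det(H) > 0 and tr(H) > 0, so H is positive definite everywhere: convex.

convex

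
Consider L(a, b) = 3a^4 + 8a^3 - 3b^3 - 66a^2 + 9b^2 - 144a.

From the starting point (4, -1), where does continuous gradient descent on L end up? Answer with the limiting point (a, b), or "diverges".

L is separable, so gradient descent decouples: a follows -∂L/∂a, b follows -∂L/∂b.
∂L/∂a = 12(a - 3)(a + 1)(a + 4); at a=4 this is 480, so a decreases.
∂L/∂b = -9b(b - 2); at b=-1 this is -27, so b increases.
a converges to its nearest critical value 3 (a local min of the a-part); b converges to 0. The iterate converges to (3, 0).

(3, 0)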